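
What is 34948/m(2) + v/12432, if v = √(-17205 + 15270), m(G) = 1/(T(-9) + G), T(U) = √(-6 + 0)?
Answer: 69896 + 34948*I*√6 + I*√215/4144 ≈ 69896.0 + 85605.0*I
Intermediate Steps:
T(U) = I*√6 (T(U) = √(-6) = I*√6)
m(G) = 1/(G + I*√6) (m(G) = 1/(I*√6 + G) = 1/(G + I*√6))
v = 3*I*√215 (v = √(-1935) = 3*I*√215 ≈ 43.989*I)
34948/m(2) + v/12432 = 34948/(1/(2 + I*√6)) + (3*I*√215)/12432 = 34948*(2 + I*√6) + (3*I*√215)*(1/12432) = (69896 + 34948*I*√6) + I*√215/4144 = 69896 + 34948*I*√6 + I*√215/4144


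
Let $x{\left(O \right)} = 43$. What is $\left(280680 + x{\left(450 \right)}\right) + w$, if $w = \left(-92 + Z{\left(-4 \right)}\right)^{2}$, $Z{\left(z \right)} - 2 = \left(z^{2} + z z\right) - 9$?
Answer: $285212$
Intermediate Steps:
$Z{\left(z \right)} = -7 + 2 z^{2}$ ($Z{\left(z \right)} = 2 - \left(9 - z^{2} - z z\right) = 2 + \left(\left(z^{2} + z^{2}\right) - 9\right) = 2 + \left(2 z^{2} - 9\right) = 2 + \left(-9 + 2 z^{2}\right) = -7 + 2 z^{2}$)
$w = 4489$ ($w = \left(-92 - \left(7 - 2 \left(-4\right)^{2}\right)\right)^{2} = \left(-92 + \left(-7 + 2 \cdot 16\right)\right)^{2} = \left(-92 + \left(-7 + 32\right)\right)^{2} = \left(-92 + 25\right)^{2} = \left(-67\right)^{2} = 4489$)
$\left(280680 + x{\left(450 \right)}\right) + w = \left(280680 + 43\right) + 4489 = 280723 + 4489 = 285212$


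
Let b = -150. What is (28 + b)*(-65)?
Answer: 7930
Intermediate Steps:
(28 + b)*(-65) = (28 - 150)*(-65) = -122*(-65) = 7930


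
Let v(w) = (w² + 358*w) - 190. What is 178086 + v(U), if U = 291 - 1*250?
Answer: 194255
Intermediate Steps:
U = 41 (U = 291 - 250 = 41)
v(w) = -190 + w² + 358*w
178086 + v(U) = 178086 + (-190 + 41² + 358*41) = 178086 + (-190 + 1681 + 14678) = 178086 + 16169 = 194255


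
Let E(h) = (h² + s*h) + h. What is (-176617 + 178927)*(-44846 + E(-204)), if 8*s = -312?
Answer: 10445820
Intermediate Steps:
s = -39 (s = (⅛)*(-312) = -39)
E(h) = h² - 38*h (E(h) = (h² - 39*h) + h = h² - 38*h)
(-176617 + 178927)*(-44846 + E(-204)) = (-176617 + 178927)*(-44846 - 204*(-38 - 204)) = 2310*(-44846 - 204*(-242)) = 2310*(-44846 + 49368) = 2310*4522 = 10445820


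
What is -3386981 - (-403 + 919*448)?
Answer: -3798290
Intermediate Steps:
-3386981 - (-403 + 919*448) = -3386981 - (-403 + 411712) = -3386981 - 1*411309 = -3386981 - 411309 = -3798290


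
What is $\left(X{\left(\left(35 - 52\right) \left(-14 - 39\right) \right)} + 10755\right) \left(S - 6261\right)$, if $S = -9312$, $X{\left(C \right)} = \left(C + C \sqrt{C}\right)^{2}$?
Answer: $-11403411117261 - 25284353946 \sqrt{901} \approx -1.2162 \cdot 10^{13}$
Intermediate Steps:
$X{\left(C \right)} = \left(C + C^{\frac{3}{2}}\right)^{2}$
$\left(X{\left(\left(35 - 52\right) \left(-14 - 39\right) \right)} + 10755\right) \left(S - 6261\right) = \left(\left(\left(35 - 52\right) \left(-14 - 39\right) + \left(\left(35 - 52\right) \left(-14 - 39\right)\right)^{\frac{3}{2}}\right)^{2} + 10755\right) \left(-9312 - 6261\right) = \left(\left(\left(-17\right) \left(-53\right) + \left(\left(-17\right) \left(-53\right)\right)^{\frac{3}{2}}\right)^{2} + 10755\right) \left(-15573\right) = \left(\left(901 + 901^{\frac{3}{2}}\right)^{2} + 10755\right) \left(-15573\right) = \left(\left(901 + 901 \sqrt{901}\right)^{2} + 10755\right) \left(-15573\right) = \left(10755 + \left(901 + 901 \sqrt{901}\right)^{2}\right) \left(-15573\right) = -167487615 - 15573 \left(901 + 901 \sqrt{901}\right)^{2}$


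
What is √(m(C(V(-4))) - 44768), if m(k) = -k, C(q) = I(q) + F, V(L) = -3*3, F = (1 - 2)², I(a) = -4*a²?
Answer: I*√44445 ≈ 210.82*I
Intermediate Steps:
F = 1 (F = (-1)² = 1)
V(L) = -9
C(q) = 1 - 4*q² (C(q) = -4*q² + 1 = 1 - 4*q²)
√(m(C(V(-4))) - 44768) = √(-(1 - 4*(-9)²) - 44768) = √(-(1 - 4*81) - 44768) = √(-(1 - 324) - 44768) = √(-1*(-323) - 44768) = √(323 - 44768) = √(-44445) = I*√44445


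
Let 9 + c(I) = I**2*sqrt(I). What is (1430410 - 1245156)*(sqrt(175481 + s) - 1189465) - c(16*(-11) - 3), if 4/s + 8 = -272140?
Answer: -220353149101 + 370508*sqrt(203076851139363)/68037 - 32041*I*sqrt(179) ≈ -2.2028e+11 - 4.2868e+5*I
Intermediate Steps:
s = -1/68037 (s = 4/(-8 - 272140) = 4/(-272148) = 4*(-1/272148) = -1/68037 ≈ -1.4698e-5)
c(I) = -9 + I**(5/2) (c(I) = -9 + I**2*sqrt(I) = -9 + I**(5/2))
(1430410 - 1245156)*(sqrt(175481 + s) - 1189465) - c(16*(-11) - 3) = (1430410 - 1245156)*(sqrt(175481 - 1/68037) - 1189465) - (-9 + (16*(-11) - 3)**(5/2)) = 185254*(sqrt(11939200796/68037) - 1189465) - (-9 + (-176 - 3)**(5/2)) = 185254*(2*sqrt(203076851139363)/68037 - 1189465) - (-9 + (-179)**(5/2)) = 185254*(-1189465 + 2*sqrt(203076851139363)/68037) - (-9 + 32041*I*sqrt(179)) = (-220353149110 + 370508*sqrt(203076851139363)/68037) + (9 - 32041*I*sqrt(179)) = -220353149101 + 370508*sqrt(203076851139363)/68037 - 32041*I*sqrt(179)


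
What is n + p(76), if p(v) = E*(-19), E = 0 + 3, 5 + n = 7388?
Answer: 7326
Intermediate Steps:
n = 7383 (n = -5 + 7388 = 7383)
E = 3
p(v) = -57 (p(v) = 3*(-19) = -57)
n + p(76) = 7383 - 57 = 7326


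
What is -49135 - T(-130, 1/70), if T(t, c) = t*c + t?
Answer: -343022/7 ≈ -49003.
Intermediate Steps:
T(t, c) = t + c*t (T(t, c) = c*t + t = t + c*t)
-49135 - T(-130, 1/70) = -49135 - (-130)*(1 + 1/70) = -49135 - (-130)*71/70 = -49135 - 1*(-923/7) = -49135 + 923/7 = -343022/7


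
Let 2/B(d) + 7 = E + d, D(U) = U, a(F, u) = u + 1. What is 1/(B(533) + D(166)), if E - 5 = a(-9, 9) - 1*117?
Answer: 212/35193 ≈ 0.0060239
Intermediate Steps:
a(F, u) = 1 + u
E = -102 (E = 5 + ((1 + 9) - 1*117) = 5 + (10 - 117) = 5 - 107 = -102)
B(d) = 2/(-109 + d) (B(d) = 2/(-7 + (-102 + d)) = 2/(-109 + d))
1/(B(533) + D(166)) = 1/(2/(-109 + 533) + 166) = 1/(2/424 + 166) = 1/(2*(1/424) + 166) = 1/(1/212 + 166) = 1/(35193/212) = 212/35193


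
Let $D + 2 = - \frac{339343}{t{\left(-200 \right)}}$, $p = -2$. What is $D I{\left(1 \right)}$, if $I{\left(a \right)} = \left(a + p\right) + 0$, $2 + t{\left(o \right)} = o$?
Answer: $- \frac{338939}{202} \approx -1677.9$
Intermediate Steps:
$t{\left(o \right)} = -2 + o$
$I{\left(a \right)} = -2 + a$ ($I{\left(a \right)} = \left(a - 2\right) + 0 = \left(-2 + a\right) + 0 = -2 + a$)
$D = \frac{338939}{202}$ ($D = -2 - \frac{339343}{-2 - 200} = -2 - \frac{339343}{-202} = -2 - - \frac{339343}{202} = -2 + \frac{339343}{202} = \frac{338939}{202} \approx 1677.9$)
$D I{\left(1 \right)} = \frac{338939 \left(-2 + 1\right)}{202} = \frac{338939}{202} \left(-1\right) = - \frac{338939}{202}$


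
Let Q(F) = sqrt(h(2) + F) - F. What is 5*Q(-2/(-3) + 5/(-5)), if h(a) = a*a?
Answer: 5/3 + 5*sqrt(33)/3 ≈ 11.241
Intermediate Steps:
h(a) = a**2
Q(F) = sqrt(4 + F) - F (Q(F) = sqrt(2**2 + F) - F = sqrt(4 + F) - F)
5*Q(-2/(-3) + 5/(-5)) = 5*(sqrt(4 + (-2/(-3) + 5/(-5))) - (-2/(-3) + 5/(-5))) = 5*(sqrt(4 + (-2*(-1/3) + 5*(-1/5))) - (-2*(-1/3) + 5*(-1/5))) = 5*(sqrt(4 + (2/3 - 1)) - (2/3 - 1)) = 5*(sqrt(4 - 1/3) - 1*(-1/3)) = 5*(sqrt(11/3) + 1/3) = 5*(sqrt(33)/3 + 1/3) = 5*(1/3 + sqrt(33)/3) = 5/3 + 5*sqrt(33)/3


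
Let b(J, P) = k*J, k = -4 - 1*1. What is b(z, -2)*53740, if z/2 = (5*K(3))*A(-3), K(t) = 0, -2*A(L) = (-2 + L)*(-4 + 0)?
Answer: 0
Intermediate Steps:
A(L) = -4 + 2*L (A(L) = -(-2 + L)*(-4 + 0)/2 = -(-2 + L)*(-4)/2 = -(8 - 4*L)/2 = -4 + 2*L)
k = -5 (k = -4 - 1 = -5)
z = 0 (z = 2*((5*0)*(-4 + 2*(-3))) = 2*(0*(-4 - 6)) = 2*(0*(-10)) = 2*0 = 0)
b(J, P) = -5*J
b(z, -2)*53740 = -5*0*53740 = 0*53740 = 0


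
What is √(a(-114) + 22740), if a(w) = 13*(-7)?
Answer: √22649 ≈ 150.50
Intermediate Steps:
a(w) = -91
√(a(-114) + 22740) = √(-91 + 22740) = √22649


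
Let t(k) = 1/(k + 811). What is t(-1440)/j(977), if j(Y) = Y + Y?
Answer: -1/1229066 ≈ -8.1363e-7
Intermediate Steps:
j(Y) = 2*Y
t(k) = 1/(811 + k)
t(-1440)/j(977) = 1/((811 - 1440)*((2*977))) = 1/(-629*1954) = -1/629*1/1954 = -1/1229066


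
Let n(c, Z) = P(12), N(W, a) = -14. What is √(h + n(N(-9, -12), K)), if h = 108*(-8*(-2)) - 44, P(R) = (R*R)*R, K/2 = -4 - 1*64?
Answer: 2*√853 ≈ 58.412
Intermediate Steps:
K = -136 (K = 2*(-4 - 1*64) = 2*(-4 - 64) = 2*(-68) = -136)
P(R) = R³ (P(R) = R²*R = R³)
n(c, Z) = 1728 (n(c, Z) = 12³ = 1728)
h = 1684 (h = 108*16 - 44 = 1728 - 44 = 1684)
√(h + n(N(-9, -12), K)) = √(1684 + 1728) = √3412 = 2*√853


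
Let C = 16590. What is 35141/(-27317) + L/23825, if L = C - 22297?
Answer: -993132444/650827525 ≈ -1.5260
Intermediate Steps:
L = -5707 (L = 16590 - 22297 = -5707)
35141/(-27317) + L/23825 = 35141/(-27317) - 5707/23825 = 35141*(-1/27317) - 5707*1/23825 = -35141/27317 - 5707/23825 = -993132444/650827525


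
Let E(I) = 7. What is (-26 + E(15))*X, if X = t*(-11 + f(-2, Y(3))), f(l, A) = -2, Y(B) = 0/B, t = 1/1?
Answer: 247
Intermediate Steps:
t = 1
Y(B) = 0
X = -13 (X = 1*(-11 - 2) = 1*(-13) = -13)
(-26 + E(15))*X = (-26 + 7)*(-13) = -19*(-13) = 247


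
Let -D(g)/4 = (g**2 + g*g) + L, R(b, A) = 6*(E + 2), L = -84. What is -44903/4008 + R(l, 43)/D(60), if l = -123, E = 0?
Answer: -26628481/2376744 ≈ -11.204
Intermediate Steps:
R(b, A) = 12 (R(b, A) = 6*(0 + 2) = 6*2 = 12)
D(g) = 336 - 8*g**2 (D(g) = -4*((g**2 + g*g) - 84) = -4*((g**2 + g**2) - 84) = -4*(2*g**2 - 84) = -4*(-84 + 2*g**2) = 336 - 8*g**2)
-44903/4008 + R(l, 43)/D(60) = -44903/4008 + 12/(336 - 8*60**2) = -44903*1/4008 + 12/(336 - 8*3600) = -44903/4008 + 12/(336 - 28800) = -44903/4008 + 12/(-28464) = -44903/4008 + 12*(-1/28464) = -44903/4008 - 1/2372 = -26628481/2376744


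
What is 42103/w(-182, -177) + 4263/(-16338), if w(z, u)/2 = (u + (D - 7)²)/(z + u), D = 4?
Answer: 5879691949/130704 ≈ 44985.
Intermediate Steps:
w(z, u) = 2*(9 + u)/(u + z) (w(z, u) = 2*((u + (4 - 7)²)/(z + u)) = 2*((u + (-3)²)/(u + z)) = 2*((u + 9)/(u + z)) = 2*((9 + u)/(u + z)) = 2*(9 + u)/(u + z))
42103/w(-182, -177) + 4263/(-16338) = 42103/((2*(9 - 177)/(-177 - 182))) + 4263/(-16338) = 42103/((2*(-168)/(-359))) + 4263*(-1/16338) = 42103/((2*(-1/359)*(-168))) - 203/778 = 42103/(336/359) - 203/778 = 42103*(359/336) - 203/778 = 15114977/336 - 203/778 = 5879691949/130704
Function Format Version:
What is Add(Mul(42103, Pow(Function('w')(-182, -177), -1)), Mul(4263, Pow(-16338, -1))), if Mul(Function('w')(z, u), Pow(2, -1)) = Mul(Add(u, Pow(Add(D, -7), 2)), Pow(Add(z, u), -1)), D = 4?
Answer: Rational(5879691949, 130704) ≈ 44985.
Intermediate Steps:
Function('w')(z, u) = Mul(2, Pow(Add(u, z), -1), Add(9, u)) (Function('w')(z, u) = Mul(2, Mul(Add(u, Pow(Add(4, -7), 2)), Pow(Add(z, u), -1))) = Mul(2, Mul(Add(u, Pow(-3, 2)), Pow(Add(u, z), -1))) = Mul(2, Mul(Add(u, 9), Pow(Add(u, z), -1))) = Mul(2, Mul(Add(9, u), Pow(Add(u, z), -1))) = Mul(2, Mul(Pow(Add(u, z), -1), Add(9, u))) = Mul(2, Pow(Add(u, z), -1), Add(9, u)))
Add(Mul(42103, Pow(Function('w')(-182, -177), -1)), Mul(4263, Pow(-16338, -1))) = Add(Mul(42103, Pow(Mul(2, Pow(Add(-177, -182), -1), Add(9, -177)), -1)), Mul(4263, Pow(-16338, -1))) = Add(Mul(42103, Pow(Mul(2, Pow(-359, -1), -168), -1)), Mul(4263, Rational(-1, 16338))) = Add(Mul(42103, Pow(Mul(2, Rational(-1, 359), -168), -1)), Rational(-203, 778)) = Add(Mul(42103, Pow(Rational(336, 359), -1)), Rational(-203, 778)) = Add(Mul(42103, Rational(359, 336)), Rational(-203, 778)) = Add(Rational(15114977, 336), Rational(-203, 778)) = Rational(5879691949, 130704)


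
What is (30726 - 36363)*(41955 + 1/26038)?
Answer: -6157995728367/26038 ≈ -2.3650e+8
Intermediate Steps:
(30726 - 36363)*(41955 + 1/26038) = -5637*(41955 + 1/26038) = -5637*1092424291/26038 = -6157995728367/26038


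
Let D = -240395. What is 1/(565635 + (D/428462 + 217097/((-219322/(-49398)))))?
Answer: 46985571382/28874104314792461 ≈ 1.6273e-6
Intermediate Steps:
1/(565635 + (D/428462 + 217097/((-219322/(-49398))))) = 1/(565635 + (-240395/428462 + 217097/((-219322/(-49398))))) = 1/(565635 + (-240395*1/428462 + 217097/((-219322*(-1/49398))))) = 1/(565635 + (-240395/428462 + 217097/(109661/24699))) = 1/(565635 + (-240395/428462 + 217097*(24699/109661))) = 1/(565635 + (-240395/428462 + 5362078803/109661)) = 1/(565635 + 2297420646134891/46985571382) = 1/(28874104314792461/46985571382) = 46985571382/28874104314792461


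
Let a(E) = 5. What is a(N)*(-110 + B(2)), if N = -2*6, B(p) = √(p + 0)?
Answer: -550 + 5*√2 ≈ -542.93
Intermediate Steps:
B(p) = √p
N = -12
a(N)*(-110 + B(2)) = 5*(-110 + √2) = -550 + 5*√2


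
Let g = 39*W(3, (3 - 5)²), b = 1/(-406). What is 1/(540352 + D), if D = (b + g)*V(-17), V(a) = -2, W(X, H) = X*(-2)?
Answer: 203/109786461 ≈ 1.8490e-6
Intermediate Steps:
W(X, H) = -2*X
b = -1/406 ≈ -0.0024631
g = -234 (g = 39*(-2*3) = 39*(-6) = -234)
D = 95005/203 (D = (-1/406 - 234)*(-2) = -95005/406*(-2) = 95005/203 ≈ 468.00)
1/(540352 + D) = 1/(540352 + 95005/203) = 1/(109786461/203) = 203/109786461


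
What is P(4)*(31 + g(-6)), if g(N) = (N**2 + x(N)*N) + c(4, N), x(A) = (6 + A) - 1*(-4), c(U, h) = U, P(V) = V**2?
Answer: 752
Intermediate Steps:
x(A) = 10 + A (x(A) = (6 + A) + 4 = 10 + A)
g(N) = 4 + N**2 + N*(10 + N) (g(N) = (N**2 + (10 + N)*N) + 4 = (N**2 + N*(10 + N)) + 4 = 4 + N**2 + N*(10 + N))
P(4)*(31 + g(-6)) = 4**2*(31 + (4 + (-6)**2 - 6*(10 - 6))) = 16*(31 + (4 + 36 - 6*4)) = 16*(31 + (4 + 36 - 24)) = 16*(31 + 16) = 16*47 = 752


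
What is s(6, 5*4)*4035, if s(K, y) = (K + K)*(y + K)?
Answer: 1258920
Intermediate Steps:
s(K, y) = 2*K*(K + y) (s(K, y) = (2*K)*(K + y) = 2*K*(K + y))
s(6, 5*4)*4035 = (2*6*(6 + 5*4))*4035 = (2*6*(6 + 20))*4035 = (2*6*26)*4035 = 312*4035 = 1258920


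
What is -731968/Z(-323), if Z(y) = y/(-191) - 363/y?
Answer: -22578650912/86831 ≈ -2.6003e+5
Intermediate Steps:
Z(y) = -363/y - y/191 (Z(y) = y*(-1/191) - 363/y = -y/191 - 363/y = -363/y - y/191)
-731968/Z(-323) = -731968/(-363/(-323) - 1/191*(-323)) = -731968/(-363*(-1/323) + 323/191) = -731968/(363/323 + 323/191) = -731968/173662/61693 = -731968*61693/173662 = -22578650912/86831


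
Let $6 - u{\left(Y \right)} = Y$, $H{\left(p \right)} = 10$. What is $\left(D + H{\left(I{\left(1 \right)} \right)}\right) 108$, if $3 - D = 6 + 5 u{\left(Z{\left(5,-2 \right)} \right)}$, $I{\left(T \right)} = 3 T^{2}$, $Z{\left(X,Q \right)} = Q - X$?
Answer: $-6264$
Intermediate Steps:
$u{\left(Y \right)} = 6 - Y$
$D = -68$ ($D = 3 - \left(6 + 5 \left(6 - \left(-2 - 5\right)\right)\right) = 3 - \left(6 + 5 \left(6 - -7\right)\right) = 3 - \left(6 + 5 \left(6 + 7\right)\right) = 3 - \left(6 + 5 \cdot 13\right) = 3 - \left(6 + 65\right) = 3 - 71 = -68$)
$\left(D + H{\left(I{\left(1 \right)} \right)}\right) 108 = \left(-68 + 10\right) 108 = \left(-58\right) 108 = -6264$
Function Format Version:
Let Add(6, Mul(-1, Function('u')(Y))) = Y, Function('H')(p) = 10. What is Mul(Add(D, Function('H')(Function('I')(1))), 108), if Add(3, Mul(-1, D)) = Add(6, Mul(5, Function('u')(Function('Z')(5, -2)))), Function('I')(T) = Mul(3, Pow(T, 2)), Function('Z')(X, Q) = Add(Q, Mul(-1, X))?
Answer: -6264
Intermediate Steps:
Function('u')(Y) = Add(6, Mul(-1, Y))
D = -68 (D = Add(3, Mul(-1, Add(6, Mul(5, Add(6, Mul(-1, Add(-2, Mul(-1, 5)))))))) = Add(3, Mul(-1, Add(6, Mul(5, Add(6, Mul(-1, Add(-2, -5))))))) = Add(3, Mul(-1, Add(6, Mul(5, Add(6, Mul(-1, -7)))))) = Add(3, Mul(-1, Add(6, Mul(5, Add(6, 7))))) = Add(3, Mul(-1, Add(6, Mul(5, 13)))) = Add(3, Mul(-1, Add(6, 65))) = Add(3, Mul(-1, 71)) = Add(3, -71) = -68)
Mul(Add(D, Function('H')(Function('I')(1))), 108) = Mul(Add(-68, 10), 108) = Mul(-58, 108) = -6264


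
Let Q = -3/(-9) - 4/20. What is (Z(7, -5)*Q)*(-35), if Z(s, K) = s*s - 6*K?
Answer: -1106/3 ≈ -368.67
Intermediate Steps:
Z(s, K) = s² - 6*K
Q = 2/15 (Q = -3*(-⅑) - 4*1/20 = ⅓ - ⅕ = 2/15 ≈ 0.13333)
(Z(7, -5)*Q)*(-35) = ((7² - 6*(-5))*(2/15))*(-35) = ((49 + 30)*(2/15))*(-35) = (79*(2/15))*(-35) = (158/15)*(-35) = -1106/3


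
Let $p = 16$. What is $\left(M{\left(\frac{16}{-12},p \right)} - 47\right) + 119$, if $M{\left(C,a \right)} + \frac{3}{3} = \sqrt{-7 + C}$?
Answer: $71 + \frac{5 i \sqrt{3}}{3} \approx 71.0 + 2.8868 i$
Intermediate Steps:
$M{\left(C,a \right)} = -1 + \sqrt{-7 + C}$
$\left(M{\left(\frac{16}{-12},p \right)} - 47\right) + 119 = \left(\left(-1 + \sqrt{-7 + \frac{16}{-12}}\right) - 47\right) + 119 = \left(\left(-1 + \sqrt{-7 + 16 \left(- \frac{1}{12}\right)}\right) - 47\right) + 119 = \left(\left(-1 + \sqrt{-7 - \frac{4}{3}}\right) - 47\right) + 119 = \left(\left(-1 + \sqrt{- \frac{25}{3}}\right) - 47\right) + 119 = \left(\left(-1 + \frac{5 i \sqrt{3}}{3}\right) - 47\right) + 119 = \left(-48 + \frac{5 i \sqrt{3}}{3}\right) + 119 = 71 + \frac{5 i \sqrt{3}}{3}$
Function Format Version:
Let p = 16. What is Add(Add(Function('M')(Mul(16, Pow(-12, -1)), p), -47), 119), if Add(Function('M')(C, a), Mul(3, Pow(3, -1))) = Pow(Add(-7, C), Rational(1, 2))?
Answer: Add(71, Mul(Rational(5, 3), I, Pow(3, Rational(1, 2)))) ≈ Add(71.000, Mul(2.8868, I))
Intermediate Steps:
Function('M')(C, a) = Add(-1, Pow(Add(-7, C), Rational(1, 2)))
Add(Add(Function('M')(Mul(16, Pow(-12, -1)), p), -47), 119) = Add(Add(Add(-1, Pow(Add(-7, Mul(16, Pow(-12, -1))), Rational(1, 2))), -47), 119) = Add(Add(Add(-1, Pow(Add(-7, Mul(16, Rational(-1, 12))), Rational(1, 2))), -47), 119) = Add(Add(Add(-1, Pow(Add(-7, Rational(-4, 3)), Rational(1, 2))), -47), 119) = Add(Add(Add(-1, Pow(Rational(-25, 3), Rational(1, 2))), -47), 119) = Add(Add(Add(-1, Mul(Rational(5, 3), I, Pow(3, Rational(1, 2)))), -47), 119) = Add(Add(-48, Mul(Rational(5, 3), I, Pow(3, Rational(1, 2)))), 119) = Add(71, Mul(Rational(5, 3), I, Pow(3, Rational(1, 2))))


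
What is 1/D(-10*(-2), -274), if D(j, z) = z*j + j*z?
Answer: -1/10960 ≈ -9.1241e-5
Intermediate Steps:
D(j, z) = 2*j*z (D(j, z) = j*z + j*z = 2*j*z)
1/D(-10*(-2), -274) = 1/(2*(-10*(-2))*(-274)) = 1/(2*20*(-274)) = 1/(-10960) = -1/10960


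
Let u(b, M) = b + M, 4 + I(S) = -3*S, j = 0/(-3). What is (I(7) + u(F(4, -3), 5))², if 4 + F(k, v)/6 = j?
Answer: 1936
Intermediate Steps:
j = 0 (j = 0*(-⅓) = 0)
I(S) = -4 - 3*S
F(k, v) = -24 (F(k, v) = -24 + 6*0 = -24 + 0 = -24)
u(b, M) = M + b
(I(7) + u(F(4, -3), 5))² = ((-4 - 3*7) + (5 - 24))² = ((-4 - 21) - 19)² = (-25 - 19)² = (-44)² = 1936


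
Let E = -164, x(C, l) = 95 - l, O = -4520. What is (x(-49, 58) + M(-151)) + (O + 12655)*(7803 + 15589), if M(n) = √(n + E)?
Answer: 190293957 + 3*I*√35 ≈ 1.9029e+8 + 17.748*I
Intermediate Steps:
M(n) = √(-164 + n) (M(n) = √(n - 164) = √(-164 + n))
(x(-49, 58) + M(-151)) + (O + 12655)*(7803 + 15589) = ((95 - 1*58) + √(-164 - 151)) + (-4520 + 12655)*(7803 + 15589) = ((95 - 58) + √(-315)) + 8135*23392 = (37 + 3*I*√35) + 190293920 = 190293957 + 3*I*√35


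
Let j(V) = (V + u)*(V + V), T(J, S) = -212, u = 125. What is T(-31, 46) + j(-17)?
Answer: -3884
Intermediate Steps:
j(V) = 2*V*(125 + V) (j(V) = (V + 125)*(V + V) = (125 + V)*(2*V) = 2*V*(125 + V))
T(-31, 46) + j(-17) = -212 + 2*(-17)*(125 - 17) = -212 + 2*(-17)*108 = -212 - 3672 = -3884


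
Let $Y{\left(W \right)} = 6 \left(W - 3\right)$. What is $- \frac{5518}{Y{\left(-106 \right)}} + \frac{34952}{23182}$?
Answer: $\frac{37694221}{3790257} \approx 9.945$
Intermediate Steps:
$Y{\left(W \right)} = -18 + 6 W$ ($Y{\left(W \right)} = 6 \left(-3 + W\right) = -18 + 6 W$)
$- \frac{5518}{Y{\left(-106 \right)}} + \frac{34952}{23182} = - \frac{5518}{-18 + 6 \left(-106\right)} + \frac{34952}{23182} = - \frac{5518}{-18 - 636} + 34952 \cdot \frac{1}{23182} = - \frac{5518}{-654} + \frac{17476}{11591} = \left(-5518\right) \left(- \frac{1}{654}\right) + \frac{17476}{11591} = \frac{2759}{327} + \frac{17476}{11591} = \frac{37694221}{3790257}$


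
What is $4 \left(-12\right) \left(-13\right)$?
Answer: $624$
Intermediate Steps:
$4 \left(-12\right) \left(-13\right) = \left(-48\right) \left(-13\right) = 624$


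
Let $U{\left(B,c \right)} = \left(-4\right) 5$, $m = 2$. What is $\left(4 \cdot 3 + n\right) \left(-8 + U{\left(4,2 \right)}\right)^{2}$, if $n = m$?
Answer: $10976$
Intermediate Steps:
$n = 2$
$U{\left(B,c \right)} = -20$
$\left(4 \cdot 3 + n\right) \left(-8 + U{\left(4,2 \right)}\right)^{2} = \left(4 \cdot 3 + 2\right) \left(-8 - 20\right)^{2} = \left(12 + 2\right) \left(-28\right)^{2} = 14 \cdot 784 = 10976$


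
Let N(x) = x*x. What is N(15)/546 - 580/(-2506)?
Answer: 2995/4654 ≈ 0.64353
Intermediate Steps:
N(x) = x²
N(15)/546 - 580/(-2506) = 15²/546 - 580/(-2506) = 225*(1/546) - 580*(-1/2506) = 75/182 + 290/1253 = 2995/4654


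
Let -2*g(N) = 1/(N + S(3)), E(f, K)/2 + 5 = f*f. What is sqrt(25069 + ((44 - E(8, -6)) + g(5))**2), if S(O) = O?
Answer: sqrt(7821889)/16 ≈ 174.80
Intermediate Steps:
E(f, K) = -10 + 2*f**2 (E(f, K) = -10 + 2*(f*f) = -10 + 2*f**2)
g(N) = -1/(2*(3 + N)) (g(N) = -1/(2*(N + 3)) = -1/(2*(3 + N)))
sqrt(25069 + ((44 - E(8, -6)) + g(5))**2) = sqrt(25069 + ((44 - (-10 + 2*8**2)) - 1/(6 + 2*5))**2) = sqrt(25069 + ((44 - (-10 + 2*64)) - 1/(6 + 10))**2) = sqrt(25069 + ((44 - (-10 + 128)) - 1/16)**2) = sqrt(25069 + ((44 - 1*118) - 1*1/16)**2) = sqrt(25069 + ((44 - 118) - 1/16)**2) = sqrt(25069 + (-74 - 1/16)**2) = sqrt(25069 + (-1185/16)**2) = sqrt(25069 + 1404225/256) = sqrt(7821889/256) = sqrt(7821889)/16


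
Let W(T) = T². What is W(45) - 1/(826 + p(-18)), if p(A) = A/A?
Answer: 1674674/827 ≈ 2025.0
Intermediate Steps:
p(A) = 1
W(45) - 1/(826 + p(-18)) = 45² - 1/(826 + 1) = 2025 - 1/827 = 1674674/827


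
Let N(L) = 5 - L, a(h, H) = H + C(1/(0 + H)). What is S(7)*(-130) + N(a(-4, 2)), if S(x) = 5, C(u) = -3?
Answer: -644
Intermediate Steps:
a(h, H) = -3 + H (a(h, H) = H - 3 = -3 + H)
S(7)*(-130) + N(a(-4, 2)) = 5*(-130) + (5 - (-3 + 2)) = -650 + (5 - 1*(-1)) = -650 + (5 + 1) = -650 + 6 = -644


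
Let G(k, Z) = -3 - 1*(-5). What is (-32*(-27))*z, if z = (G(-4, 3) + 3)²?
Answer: 21600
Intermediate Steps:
G(k, Z) = 2 (G(k, Z) = -3 + 5 = 2)
z = 25 (z = (2 + 3)² = 5² = 25)
(-32*(-27))*z = -32*(-27)*25 = 864*25 = 21600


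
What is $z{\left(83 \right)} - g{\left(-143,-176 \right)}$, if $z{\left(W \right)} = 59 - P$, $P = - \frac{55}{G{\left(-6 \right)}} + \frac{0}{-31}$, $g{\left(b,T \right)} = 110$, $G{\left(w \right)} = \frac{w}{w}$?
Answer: $4$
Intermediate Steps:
$G{\left(w \right)} = 1$
$P = -55$ ($P = - \frac{55}{1} + \frac{0}{-31} = \left(-55\right) 1 + 0 \left(- \frac{1}{31}\right) = -55 + 0 = -55$)
$z{\left(W \right)} = 114$ ($z{\left(W \right)} = 59 - -55 = 59 + 55 = 114$)
$z{\left(83 \right)} - g{\left(-143,-176 \right)} = 114 - 110 = 4$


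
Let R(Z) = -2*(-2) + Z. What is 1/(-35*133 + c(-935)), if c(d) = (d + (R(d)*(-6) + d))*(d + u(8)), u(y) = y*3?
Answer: -1/3389931 ≈ -2.9499e-7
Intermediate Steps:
R(Z) = 4 + Z
u(y) = 3*y
c(d) = (-24 - 4*d)*(24 + d) (c(d) = (d + ((4 + d)*(-6) + d))*(d + 3*8) = (d + ((-24 - 6*d) + d))*(d + 24) = (d + (-24 - 5*d))*(24 + d) = (-24 - 4*d)*(24 + d))
1/(-35*133 + c(-935)) = 1/(-35*133 + (-576 - 120*(-935) - 4*(-935)²)) = 1/(-4655 + (-576 + 112200 - 4*874225)) = 1/(-4655 + (-576 + 112200 - 3496900)) = 1/(-4655 - 3385276) = 1/(-3389931) = -1/3389931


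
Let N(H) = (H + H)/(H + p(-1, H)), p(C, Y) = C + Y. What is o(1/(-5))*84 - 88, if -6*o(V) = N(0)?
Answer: -88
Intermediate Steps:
N(H) = 2*H/(-1 + 2*H) (N(H) = (H + H)/(H + (-1 + H)) = (2*H)/(-1 + 2*H) = 2*H/(-1 + 2*H))
o(V) = 0 (o(V) = -0/(3*(-1 + 2*0)) = -0/(3*(-1 + 0)) = -0/(3*(-1)) = -0*(-1)/3 = -⅙*0 = 0)
o(1/(-5))*84 - 88 = 0*84 - 88 = 0 - 88 = -88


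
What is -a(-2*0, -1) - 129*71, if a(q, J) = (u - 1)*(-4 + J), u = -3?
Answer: -9179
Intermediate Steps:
a(q, J) = 16 - 4*J (a(q, J) = (-3 - 1)*(-4 + J) = -4*(-4 + J) = 16 - 4*J)
-a(-2*0, -1) - 129*71 = -(16 - 4*(-1)) - 129*71 = -(16 + 4) - 9159 = -1*20 - 9159 = -20 - 9159 = -9179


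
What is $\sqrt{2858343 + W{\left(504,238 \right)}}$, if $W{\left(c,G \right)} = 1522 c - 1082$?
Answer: $17 \sqrt{12541} \approx 1903.8$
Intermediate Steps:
$W{\left(c,G \right)} = -1082 + 1522 c$
$\sqrt{2858343 + W{\left(504,238 \right)}} = \sqrt{2858343 + \left(-1082 + 1522 \cdot 504\right)} = \sqrt{2858343 + \left(-1082 + 767088\right)} = \sqrt{2858343 + 766006} = \sqrt{3624349} = 17 \sqrt{12541}$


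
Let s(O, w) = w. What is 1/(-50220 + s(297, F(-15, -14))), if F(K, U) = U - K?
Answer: -1/50219 ≈ -1.9913e-5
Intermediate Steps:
1/(-50220 + s(297, F(-15, -14))) = 1/(-50220 + (-14 - 1*(-15))) = 1/(-50220 + (-14 + 15)) = 1/(-50220 + 1) = 1/(-50219) = -1/50219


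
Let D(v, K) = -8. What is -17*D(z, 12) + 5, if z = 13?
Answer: 141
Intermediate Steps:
-17*D(z, 12) + 5 = -17*(-8) + 5 = 136 + 5 = 141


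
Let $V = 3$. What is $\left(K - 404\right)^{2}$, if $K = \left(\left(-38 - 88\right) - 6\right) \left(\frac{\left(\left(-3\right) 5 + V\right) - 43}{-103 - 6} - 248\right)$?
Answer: $\frac{12368782557184}{11881} \approx 1.0411 \cdot 10^{9}$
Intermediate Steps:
$K = \frac{3560964}{109}$ ($K = \left(\left(-38 - 88\right) - 6\right) \left(\frac{\left(\left(-3\right) 5 + 3\right) - 43}{-103 - 6} - 248\right) = \left(\left(-38 - 88\right) - 6\right) \left(\frac{\left(-15 + 3\right) - 43}{-109} - 248\right) = \left(-126 - 6\right) \left(\left(-12 - 43\right) \left(- \frac{1}{109}\right) - 248\right) = - 132 \left(\left(-55\right) \left(- \frac{1}{109}\right) - 248\right) = - 132 \left(\frac{55}{109} - 248\right) = \left(-132\right) \left(- \frac{26977}{109}\right) = \frac{3560964}{109} \approx 32669.0$)
$\left(K - 404\right)^{2} = \left(\frac{3560964}{109} - 404\right)^{2} = \left(\frac{3516928}{109}\right)^{2} = \frac{12368782557184}{11881}$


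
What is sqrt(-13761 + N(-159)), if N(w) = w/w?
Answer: 8*I*sqrt(215) ≈ 117.3*I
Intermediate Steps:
N(w) = 1
sqrt(-13761 + N(-159)) = sqrt(-13761 + 1) = sqrt(-13760) = 8*I*sqrt(215)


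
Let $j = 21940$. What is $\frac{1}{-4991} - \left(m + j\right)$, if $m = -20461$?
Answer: $- \frac{7381690}{4991} \approx -1479.0$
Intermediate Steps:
$\frac{1}{-4991} - \left(m + j\right) = \frac{1}{-4991} - \left(-20461 + 21940\right) = - \frac{1}{4991} - 1479 = - \frac{7381690}{4991}$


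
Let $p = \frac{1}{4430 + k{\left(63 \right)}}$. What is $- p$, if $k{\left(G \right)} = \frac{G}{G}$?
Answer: $- \frac{1}{4431} \approx -0.00022568$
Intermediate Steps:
$k{\left(G \right)} = 1$
$p = \frac{1}{4431}$ ($p = \frac{1}{4430 + 1} = \frac{1}{4431} \approx 0.00022568$)
$- p = \left(-1\right) \frac{1}{4431} = - \frac{1}{4431}$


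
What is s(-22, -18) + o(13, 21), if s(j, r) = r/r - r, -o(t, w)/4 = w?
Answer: -65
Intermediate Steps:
o(t, w) = -4*w
s(j, r) = 1 - r
s(-22, -18) + o(13, 21) = (1 - 1*(-18)) - 4*21 = (1 + 18) - 84 = 19 - 84 = -65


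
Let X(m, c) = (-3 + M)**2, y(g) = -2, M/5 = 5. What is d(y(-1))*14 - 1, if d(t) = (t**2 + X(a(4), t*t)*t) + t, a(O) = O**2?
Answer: -13525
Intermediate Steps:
M = 25 (M = 5*5 = 25)
X(m, c) = 484 (X(m, c) = (-3 + 25)**2 = 22**2 = 484)
d(t) = t**2 + 485*t (d(t) = (t**2 + 484*t) + t = t**2 + 485*t)
d(y(-1))*14 - 1 = -2*(485 - 2)*14 - 1 = -2*483*14 - 1 = -966*14 - 1 = -13524 - 1 = -13525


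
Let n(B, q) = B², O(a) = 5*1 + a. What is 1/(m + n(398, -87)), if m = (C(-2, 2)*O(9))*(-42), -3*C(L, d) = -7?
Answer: 1/157032 ≈ 6.3681e-6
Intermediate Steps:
C(L, d) = 7/3 (C(L, d) = -⅓*(-7) = 7/3)
O(a) = 5 + a
m = -1372 (m = (7*(5 + 9)/3)*(-42) = ((7/3)*14)*(-42) = (98/3)*(-42) = -1372)
1/(m + n(398, -87)) = 1/(-1372 + 398²) = 1/(-1372 + 158404) = 1/157032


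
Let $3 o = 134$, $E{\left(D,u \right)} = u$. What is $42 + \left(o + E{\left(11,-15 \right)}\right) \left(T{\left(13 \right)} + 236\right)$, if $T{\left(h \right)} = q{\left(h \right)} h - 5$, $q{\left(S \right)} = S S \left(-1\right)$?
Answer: $- \frac{174848}{3} \approx -58283.0$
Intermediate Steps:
$q{\left(S \right)} = - S^{2}$ ($q{\left(S \right)} = S^{2} \left(-1\right) = - S^{2}$)
$o = \frac{134}{3}$ ($o = \frac{1}{3} \cdot 134 = \frac{134}{3} \approx 44.667$)
$T{\left(h \right)} = -5 - h^{3}$ ($T{\left(h \right)} = - h^{2} h - 5 = - h^{3} - 5 = -5 - h^{3}$)
$42 + \left(o + E{\left(11,-15 \right)}\right) \left(T{\left(13 \right)} + 236\right) = 42 + \left(\frac{134}{3} - 15\right) \left(\left(-5 - 13^{3}\right) + 236\right) = 42 + \frac{89 \left(\left(-5 - 2197\right) + 236\right)}{3} = 42 + \frac{89 \left(-2202 + 236\right)}{3} = 42 + \frac{89}{3} \left(-1966\right) = 42 - \frac{174974}{3} = - \frac{174848}{3}$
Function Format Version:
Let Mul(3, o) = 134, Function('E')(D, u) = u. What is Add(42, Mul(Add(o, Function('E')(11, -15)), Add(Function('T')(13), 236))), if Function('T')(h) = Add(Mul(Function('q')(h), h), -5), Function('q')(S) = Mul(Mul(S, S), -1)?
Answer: Rational(-174848, 3) ≈ -58283.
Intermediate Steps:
Function('q')(S) = Mul(-1, Pow(S, 2)) (Function('q')(S) = Mul(Pow(S, 2), -1) = Mul(-1, Pow(S, 2)))
o = Rational(134, 3) (o = Mul(Rational(1, 3), 134) = Rational(134, 3) ≈ 44.667)
Function('T')(h) = Add(-5, Mul(-1, Pow(h, 3))) (Function('T')(h) = Add(Mul(Mul(-1, Pow(h, 2)), h), -5) = Add(Mul(-1, Pow(h, 3)), -5) = Add(-5, Mul(-1, Pow(h, 3))))
Add(42, Mul(Add(o, Function('E')(11, -15)), Add(Function('T')(13), 236))) = Add(42, Mul(Add(Rational(134, 3), -15), Add(Add(-5, Mul(-1, Pow(13, 3))), 236))) = Add(42, Mul(Rational(89, 3), Add(Add(-5, Mul(-1, 2197)), 236))) = Add(42, Mul(Rational(89, 3), Add(Add(-5, -2197), 236))) = Add(42, Mul(Rational(89, 3), Add(-2202, 236))) = Add(42, Mul(Rational(89, 3), -1966)) = Add(42, Rational(-174974, 3)) = Rational(-174848, 3)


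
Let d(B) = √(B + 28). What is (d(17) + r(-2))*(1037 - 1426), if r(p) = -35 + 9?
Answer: 10114 - 1167*√5 ≈ 7504.5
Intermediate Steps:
r(p) = -26
d(B) = √(28 + B)
(d(17) + r(-2))*(1037 - 1426) = (√(28 + 17) - 26)*(1037 - 1426) = (√45 - 26)*(-389) = (3*√5 - 26)*(-389) = (-26 + 3*√5)*(-389) = 10114 - 1167*√5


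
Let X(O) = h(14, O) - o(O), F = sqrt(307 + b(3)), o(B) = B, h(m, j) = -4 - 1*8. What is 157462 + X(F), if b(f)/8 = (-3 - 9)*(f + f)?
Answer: 157450 - I*sqrt(269) ≈ 1.5745e+5 - 16.401*I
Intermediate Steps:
h(m, j) = -12 (h(m, j) = -4 - 8 = -12)
b(f) = -192*f (b(f) = 8*((-3 - 9)*(f + f)) = 8*(-24*f) = -192*f)
F = I*sqrt(269) (F = sqrt(307 - 192*3) = sqrt(307 - 576) = sqrt(-269) = I*sqrt(269) ≈ 16.401*I)
X(O) = -12 - O
157462 + X(F) = 157462 + (-12 - I*sqrt(269)) = 157450 - I*sqrt(269)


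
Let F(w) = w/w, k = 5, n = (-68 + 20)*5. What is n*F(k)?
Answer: -240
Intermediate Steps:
n = -240 (n = -48*5 = -240)
F(w) = 1
n*F(k) = -240*1 = -240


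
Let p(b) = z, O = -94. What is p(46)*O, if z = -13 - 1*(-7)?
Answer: 564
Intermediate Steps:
z = -6 (z = -13 + 7 = -6)
p(b) = -6
p(46)*O = -6*(-94) = 564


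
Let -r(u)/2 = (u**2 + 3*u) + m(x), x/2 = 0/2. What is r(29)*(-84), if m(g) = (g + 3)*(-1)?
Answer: 155400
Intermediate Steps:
x = 0 (x = 2*(0/2) = 2*(0*(1/2)) = 2*0 = 0)
m(g) = -3 - g (m(g) = (3 + g)*(-1) = -3 - g)
r(u) = 6 - 6*u - 2*u**2 (r(u) = -2*((u**2 + 3*u) + (-3 - 1*0)) = -2*((u**2 + 3*u) + (-3 + 0)) = -2*((u**2 + 3*u) - 3) = -2*(-3 + u**2 + 3*u) = 6 - 6*u - 2*u**2)
r(29)*(-84) = (6 - 6*29 - 2*29**2)*(-84) = (6 - 174 - 2*841)*(-84) = (6 - 174 - 1682)*(-84) = -1850*(-84) = 155400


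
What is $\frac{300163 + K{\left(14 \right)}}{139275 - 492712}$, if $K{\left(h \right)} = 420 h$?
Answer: $- \frac{306043}{353437} \approx -0.86591$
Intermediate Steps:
$\frac{300163 + K{\left(14 \right)}}{139275 - 492712} = \frac{300163 + 420 \cdot 14}{139275 - 492712} = \frac{300163 + 5880}{-353437} = 306043 \left(- \frac{1}{353437}\right) = - \frac{306043}{353437}$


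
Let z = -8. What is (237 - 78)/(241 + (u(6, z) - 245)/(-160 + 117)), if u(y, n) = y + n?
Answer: 6837/10610 ≈ 0.64439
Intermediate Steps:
u(y, n) = n + y
(237 - 78)/(241 + (u(6, z) - 245)/(-160 + 117)) = (237 - 78)/(241 + ((-8 + 6) - 245)/(-160 + 117)) = 159/(241 + (-2 - 245)/(-43)) = 159/(241 - 247*(-1/43)) = 159/(241 + 247/43) = 159/(10610/43) = 159*(43/10610) = 6837/10610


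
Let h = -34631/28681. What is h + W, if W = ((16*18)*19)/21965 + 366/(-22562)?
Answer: -358059026/367408555 ≈ -0.97455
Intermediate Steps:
h = -34631/28681 (h = -34631*1/28681 = -34631/28681 ≈ -1.2075)
W = 57710037/247787165 (W = (288*19)*(1/21965) + 366*(-1/22562) = 5472*(1/21965) - 183/11281 = 5472/21965 - 183/11281 = 57710037/247787165 ≈ 0.23290)
h + W = -34631/28681 + 57710037/247787165 = -358059026/367408555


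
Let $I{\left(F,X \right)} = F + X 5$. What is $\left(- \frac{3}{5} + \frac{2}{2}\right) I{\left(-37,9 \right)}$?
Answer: $\frac{16}{5} \approx 3.2$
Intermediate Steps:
$I{\left(F,X \right)} = F + 5 X$
$\left(- \frac{3}{5} + \frac{2}{2}\right) I{\left(-37,9 \right)} = \left(- \frac{3}{5} + \frac{2}{2}\right) \left(-37 + 5 \cdot 9\right) = \left(\left(-3\right) \frac{1}{5} + 2 \cdot \frac{1}{2}\right) \left(-37 + 45\right) = \left(- \frac{3}{5} + 1\right) 8 = \frac{2}{5} \cdot 8 = \frac{16}{5}$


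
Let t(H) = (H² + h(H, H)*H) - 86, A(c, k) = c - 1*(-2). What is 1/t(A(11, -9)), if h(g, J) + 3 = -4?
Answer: -⅛ ≈ -0.12500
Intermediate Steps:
A(c, k) = 2 + c (A(c, k) = c + 2 = 2 + c)
h(g, J) = -7 (h(g, J) = -3 - 4 = -7)
t(H) = -86 + H² - 7*H (t(H) = (H² - 7*H) - 86 = -86 + H² - 7*H)
1/t(A(11, -9)) = 1/(-86 + (2 + 11)² - 7*(2 + 11)) = 1/(-86 + 13² - 7*13) = 1/(-86 + 169 - 91) = 1/(-8) = -⅛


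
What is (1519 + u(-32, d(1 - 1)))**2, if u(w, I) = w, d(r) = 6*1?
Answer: 2211169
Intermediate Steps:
d(r) = 6
(1519 + u(-32, d(1 - 1)))**2 = (1519 - 32)**2 = 1487**2 = 2211169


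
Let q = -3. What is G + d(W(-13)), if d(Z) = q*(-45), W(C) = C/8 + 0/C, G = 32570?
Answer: 32705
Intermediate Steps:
W(C) = C/8 (W(C) = C*(⅛) + 0 = C/8 + 0 = C/8)
d(Z) = 135 (d(Z) = -3*(-45) = 135)
G + d(W(-13)) = 32570 + 135 = 32705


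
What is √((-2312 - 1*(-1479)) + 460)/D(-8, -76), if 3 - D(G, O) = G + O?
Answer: I*√373/87 ≈ 0.22199*I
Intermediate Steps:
D(G, O) = 3 - G - O (D(G, O) = 3 - (G + O) = 3 + (-G - O) = 3 - G - O)
√((-2312 - 1*(-1479)) + 460)/D(-8, -76) = √((-2312 - 1*(-1479)) + 460)/(3 - 1*(-8) - 1*(-76)) = √((-2312 + 1479) + 460)/(3 + 8 + 76) = √(-833 + 460)/87 = √(-373)*(1/87) = (I*√373)*(1/87) = I*√373/87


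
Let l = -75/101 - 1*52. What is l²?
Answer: 28376929/10201 ≈ 2781.8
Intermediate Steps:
l = -5327/101 (l = -75*1/101 - 52 = -75/101 - 52 = -5327/101 ≈ -52.743)
l² = (-5327/101)² = 28376929/10201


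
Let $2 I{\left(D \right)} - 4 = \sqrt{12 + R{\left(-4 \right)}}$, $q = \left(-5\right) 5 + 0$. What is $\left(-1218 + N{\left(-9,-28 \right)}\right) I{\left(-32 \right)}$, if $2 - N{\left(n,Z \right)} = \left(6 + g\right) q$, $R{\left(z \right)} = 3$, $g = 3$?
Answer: $-1982 - \frac{991 \sqrt{15}}{2} \approx -3901.1$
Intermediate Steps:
$q = -25$ ($q = -25 + 0 = -25$)
$I{\left(D \right)} = 2 + \frac{\sqrt{15}}{2}$ ($I{\left(D \right)} = 2 + \frac{\sqrt{12 + 3}}{2} = 2 + \frac{\sqrt{15}}{2}$)
$N{\left(n,Z \right)} = 227$ ($N{\left(n,Z \right)} = 2 - \left(6 + 3\right) \left(-25\right) = 2 - 9 \left(-25\right) = 2 - -225 = 2 + 225 = 227$)
$\left(-1218 + N{\left(-9,-28 \right)}\right) I{\left(-32 \right)} = \left(-1218 + 227\right) \left(2 + \frac{\sqrt{15}}{2}\right) = - 991 \left(2 + \frac{\sqrt{15}}{2}\right) = -1982 - \frac{991 \sqrt{15}}{2}$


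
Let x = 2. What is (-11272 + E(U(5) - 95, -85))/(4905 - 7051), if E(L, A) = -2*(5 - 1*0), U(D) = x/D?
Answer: 5641/1073 ≈ 5.2572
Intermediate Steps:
U(D) = 2/D
E(L, A) = -10 (E(L, A) = -2*(5 + 0) = -2*5 = -10)
(-11272 + E(U(5) - 95, -85))/(4905 - 7051) = (-11272 - 10)/(4905 - 7051) = -11282/(-2146) = -11282*(-1/2146) = 5641/1073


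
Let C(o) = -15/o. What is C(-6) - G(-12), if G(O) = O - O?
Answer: 5/2 ≈ 2.5000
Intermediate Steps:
G(O) = 0
C(-6) - G(-12) = -15/(-6) - 1*0 = -15*(-1/6) + 0 = 5/2 + 0 = 5/2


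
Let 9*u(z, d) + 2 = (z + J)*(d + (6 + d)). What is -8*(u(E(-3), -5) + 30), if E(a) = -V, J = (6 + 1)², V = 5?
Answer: -736/9 ≈ -81.778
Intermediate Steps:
J = 49 (J = 7² = 49)
E(a) = -5 (E(a) = -1*5 = -5)
u(z, d) = -2/9 + (6 + 2*d)*(49 + z)/9 (u(z, d) = -2/9 + ((z + 49)*(d + (6 + d)))/9 = -2/9 + ((49 + z)*(6 + 2*d))/9 = -2/9 + ((6 + 2*d)*(49 + z))/9 = -2/9 + (6 + 2*d)*(49 + z)/9)
-8*(u(E(-3), -5) + 30) = -8*((292/9 + (⅔)*(-5) + (98/9)*(-5) + (2/9)*(-5)*(-5)) + 30) = -8*((292/9 - 10/3 - 490/9 + 50/9) + 30) = -8*(-178/9 + 30) = -8*92/9 = -736/9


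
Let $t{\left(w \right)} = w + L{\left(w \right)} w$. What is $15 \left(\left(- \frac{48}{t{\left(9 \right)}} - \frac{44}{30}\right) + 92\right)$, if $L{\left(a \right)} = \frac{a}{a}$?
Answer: $1318$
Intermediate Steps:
$L{\left(a \right)} = 1$
$t{\left(w \right)} = 2 w$ ($t{\left(w \right)} = w + 1 w = w + w = 2 w$)
$15 \left(\left(- \frac{48}{t{\left(9 \right)}} - \frac{44}{30}\right) + 92\right) = 15 \left(\left(- \frac{48}{2 \cdot 9} - \frac{44}{30}\right) + 92\right) = 15 \left(\left(- \frac{48}{18} - \frac{22}{15}\right) + 92\right) = 15 \left(\left(\left(-48\right) \frac{1}{18} - \frac{22}{15}\right) + 92\right) = 15 \left(\left(- \frac{8}{3} - \frac{22}{15}\right) + 92\right) = 15 \left(- \frac{62}{15} + 92\right) = 15 \cdot \frac{1318}{15} = 1318$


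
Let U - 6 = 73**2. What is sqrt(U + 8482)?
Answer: sqrt(13817) ≈ 117.55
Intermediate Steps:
U = 5335 (U = 6 + 73**2 = 6 + 5329 = 5335)
sqrt(U + 8482) = sqrt(5335 + 8482) = sqrt(13817)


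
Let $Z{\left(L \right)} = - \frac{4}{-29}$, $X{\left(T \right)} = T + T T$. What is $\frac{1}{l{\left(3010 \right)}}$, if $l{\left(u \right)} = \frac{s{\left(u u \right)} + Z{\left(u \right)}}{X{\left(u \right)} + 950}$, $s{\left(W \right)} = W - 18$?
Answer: $\frac{131428870}{131371191} \approx 1.0004$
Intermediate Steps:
$X{\left(T \right)} = T + T^{2}$
$s{\left(W \right)} = -18 + W$
$Z{\left(L \right)} = \frac{4}{29}$ ($Z{\left(L \right)} = \left(-4\right) \left(- \frac{1}{29}\right) = \frac{4}{29}$)
$l{\left(u \right)} = \frac{- \frac{518}{29} + u^{2}}{950 + u \left(1 + u\right)}$ ($l{\left(u \right)} = \frac{\left(-18 + u u\right) + \frac{4}{29}}{u \left(1 + u\right) + 950} = \frac{\left(-18 + u^{2}\right) + \frac{4}{29}}{950 + u \left(1 + u\right)} = \frac{- \frac{518}{29} + u^{2}}{950 + u \left(1 + u\right)}$)
$\frac{1}{l{\left(3010 \right)}} = \frac{1}{\frac{1}{950 + 3010 \left(1 + 3010\right)} \left(- \frac{518}{29} + 3010^{2}\right)} = \frac{1}{\frac{1}{950 + 3010 \cdot 3011} \left(- \frac{518}{29} + 9060100\right)} = \frac{1}{\frac{1}{950 + 9063110} \cdot \frac{262742382}{29}} = \frac{1}{\frac{1}{9064060} \cdot \frac{262742382}{29}} = \frac{1}{\frac{131371191}{131428870}} = \frac{131428870}{131371191}$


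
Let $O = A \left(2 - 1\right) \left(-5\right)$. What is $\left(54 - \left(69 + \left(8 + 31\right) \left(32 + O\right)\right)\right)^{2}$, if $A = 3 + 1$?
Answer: $233289$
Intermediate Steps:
$A = 4$
$O = -20$ ($O = 4 \left(2 - 1\right) \left(-5\right) = 4 \cdot 1 \left(-5\right) = 4 \left(-5\right) = -20$)
$\left(54 - \left(69 + \left(8 + 31\right) \left(32 + O\right)\right)\right)^{2} = \left(54 - \left(69 + \left(8 + 31\right) \left(32 - 20\right)\right)\right)^{2} = \left(54 - \left(69 + 39 \cdot 12\right)\right)^{2} = \left(54 - 537\right)^{2} = \left(-483\right)^{2} = 233289$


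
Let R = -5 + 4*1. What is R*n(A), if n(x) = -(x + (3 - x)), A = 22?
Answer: 3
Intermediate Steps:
n(x) = -3 (n(x) = -1*3 = -3)
R = -1 (R = -5 + 4 = -1)
R*n(A) = -1*(-3) = 3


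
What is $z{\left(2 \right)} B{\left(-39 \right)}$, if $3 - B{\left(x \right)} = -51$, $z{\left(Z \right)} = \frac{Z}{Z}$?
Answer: $54$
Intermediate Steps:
$z{\left(Z \right)} = 1$
$B{\left(x \right)} = 54$ ($B{\left(x \right)} = 3 - -51 = 3 + 51 = 54$)
$z{\left(2 \right)} B{\left(-39 \right)} = 1 \cdot 54 = 54$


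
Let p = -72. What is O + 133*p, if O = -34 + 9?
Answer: -9601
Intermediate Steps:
O = -25
O + 133*p = -25 + 133*(-72) = -25 - 9576 = -9601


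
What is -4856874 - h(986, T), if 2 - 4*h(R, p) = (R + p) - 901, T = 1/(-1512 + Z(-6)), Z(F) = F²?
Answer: -28674861589/5904 ≈ -4.8569e+6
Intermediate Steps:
T = -1/1476 (T = 1/(-1512 + (-6)²) = 1/(-1512 + 36) = 1/(-1476) = -1/1476 ≈ -0.00067751)
h(R, p) = 903/4 - R/4 - p/4 (h(R, p) = ½ - ((R + p) - 901)/4 = ½ - (-901 + R + p)/4 = ½ + (901/4 - R/4 - p/4) = 903/4 - R/4 - p/4)
-4856874 - h(986, T) = -4856874 - (903/4 - ¼*986 - ¼*(-1/1476)) = -4856874 - (903/4 - 493/2 + 1/5904) = -4856874 - 1*(-122507/5904) = -4856874 + 122507/5904 = -28674861589/5904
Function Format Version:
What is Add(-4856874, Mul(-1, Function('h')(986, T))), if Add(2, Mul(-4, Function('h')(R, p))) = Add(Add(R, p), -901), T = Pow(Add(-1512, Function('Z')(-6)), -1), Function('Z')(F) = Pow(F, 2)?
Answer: Rational(-28674861589, 5904) ≈ -4.8569e+6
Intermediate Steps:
T = Rational(-1, 1476) (T = Pow(Add(-1512, Pow(-6, 2)), -1) = Pow(Add(-1512, 36), -1) = Pow(-1476, -1) = Rational(-1, 1476) ≈ -0.00067751)
Function('h')(R, p) = Add(Rational(903, 4), Mul(Rational(-1, 4), R), Mul(Rational(-1, 4), p)) (Function('h')(R, p) = Add(Rational(1, 2), Mul(Rational(-1, 4), Add(Add(R, p), -901))) = Add(Rational(1, 2), Mul(Rational(-1, 4), Add(-901, R, p))) = Add(Rational(1, 2), Add(Rational(901, 4), Mul(Rational(-1, 4), R), Mul(Rational(-1, 4), p))) = Add(Rational(903, 4), Mul(Rational(-1, 4), R), Mul(Rational(-1, 4), p)))
Add(-4856874, Mul(-1, Function('h')(986, T))) = Add(-4856874, Mul(-1, Add(Rational(903, 4), Mul(Rational(-1, 4), 986), Mul(Rational(-1, 4), Rational(-1, 1476))))) = Add(-4856874, Mul(-1, Add(Rational(903, 4), Rational(-493, 2), Rational(1, 5904)))) = Add(-4856874, Mul(-1, Rational(-122507, 5904))) = Add(-4856874, Rational(122507, 5904)) = Rational(-28674861589, 5904)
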